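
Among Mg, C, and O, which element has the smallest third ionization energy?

C

IE_3 is the cost of taking one more electron from the +2 cation: Mg²⁺ is the bare [Ne] core; C²⁺ still has 2 valence electrons; O²⁺ still has 4 valence electrons.
Pulling an electron out of a noble-gas core costs far more than removing a remaining valence electron, so Mg sits at the high end of IE_3.
Valence configurations: C²⁺ [He]2s², O²⁺ [He]2s²2p².
Approximate IE_3 values (kJ/mol): Mg 7733, C 4620, O 5300.
Hence IE_3: C < O < Mg.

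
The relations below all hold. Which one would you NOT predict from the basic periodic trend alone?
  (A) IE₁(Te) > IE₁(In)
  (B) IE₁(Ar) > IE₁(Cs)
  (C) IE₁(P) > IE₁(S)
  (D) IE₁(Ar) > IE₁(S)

The general trend: first ionisation energy increases across a period and decreases down a group.
(A) Te (period 5, group 16) vs In (period 5, group 13): the stated order agrees with the simple trend.
(B) Ar (period 3, group 18) vs Cs (period 6, group 1): the stated order agrees with the simple trend.
(C) P (period 3, group 15) vs S (period 3, group 16): the stated order contradicts the simple trend.
(D) Ar (period 3, group 18) vs S (period 3, group 16): the stated order agrees with the simple trend.
The exception is (C): S (3p⁴) ionizes more easily than half-filled P (3p³) because the paired 3p electron in S is pushed out by e⁻–e⁻ repulsion.

(C)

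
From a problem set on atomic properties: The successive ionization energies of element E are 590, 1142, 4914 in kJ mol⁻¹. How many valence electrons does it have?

2

Look for the largest jump between consecutive ionization energies: IE3/IE2 ≈ 4.3, far larger than any earlier ratio.
That jump marks the point where a core electron is being removed. So the atom has 2 valence electrons.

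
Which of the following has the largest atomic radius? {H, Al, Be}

Al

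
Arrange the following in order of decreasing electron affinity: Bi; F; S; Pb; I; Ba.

F is in period 2, group 17; S is in period 3, group 16; I is in period 5, group 17; Ba is in period 6, group 2; Pb is in period 6, group 14; Bi is in period 6, group 15.
Adding an electron releases more energy for atoms nearer the top right (short of the noble gases).
Neither a single period nor a single group — weigh both effects.
Pb > Ba: both are in period 6; the period trend gives Pb the larger value.
Bi > Pb: Bi lies to the right of Pb in period 6, so the across-period effect alone puts Bi higher.
S > Bi: relative to Bi, both the across-period and down-group shifts push S's electron affinity up.
I > S: period and group pull opposite ways; the across-period shift dominates (295 vs 200 kJ/mol).
F > I: F sits above I in group 17, so the down-group effect alone puts F higher.
Approximate values (kJ/mol): F 328, S 200, I 295, Ba 14, Pb 35, Bi 91.
So from highest to lowest: F > I > S > Bi > Pb > Ba.

F, I, S, Bi, Pb, Ba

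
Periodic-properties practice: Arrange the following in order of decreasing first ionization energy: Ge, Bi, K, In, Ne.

Ne > Ge > Bi > In > K

Ne is in period 2, group 18; K is in period 4, group 1; Ge is in period 4, group 14; In is in period 5, group 13; Bi is in period 6, group 15.
Across a period the outer electron is held more tightly (higher IE₁); down a group it sits in a higher shell, more shielded, and comes off more easily.
Here both period and group differ, so the two effects have to be weighed against each other.
In > K: the two effects oppose for this pair; the across-period effect wins (558 vs 419 kJ/mol).
Bi > In: the two effects oppose for this pair; the across-period effect wins (703 vs 558 kJ/mol).
Ge > Bi: period and group pull opposite ways; the down-group shift dominates (762 vs 703 kJ/mol).
Ne > Ge: relative to Ge, both the across-period and down-group shifts push Ne's first ionization energy up.
Approximate values (kJ/mol): Ne 2081, K 419, Ge 762, In 558, Bi 703.
So from highest to lowest: Ne > Ge > Bi > In > K.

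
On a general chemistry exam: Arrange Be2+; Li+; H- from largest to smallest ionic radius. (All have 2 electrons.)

All of these have 2 electrons, so size is governed by nuclear charge alone: the more protons, the stronger the pull on the same electron cloud, and the smaller the ion.
Nuclear charges: Be2+ (Z=4), Li+ (Z=3), H- (Z=1).
Largest to smallest: H- > Li+ > Be2+.

H- > Li+ > Be2+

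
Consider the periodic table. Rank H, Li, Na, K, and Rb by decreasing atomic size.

H is in period 1, group 1; Li is in period 2, group 1; Na is in period 3, group 1; K is in period 4, group 1; Rb is in period 5, group 1.
Radius decreases left→right (rising Z_eff, same n) and increases top→bottom (higher n).
All are in group 1, so atomic radius increases down the group.
So from largest to smallest: Rb > K > Na > Li > H.

Rb > K > Na > Li > H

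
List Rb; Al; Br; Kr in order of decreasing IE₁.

Kr > Br > Al > Rb

Al is in period 3, group 13; Br is in period 4, group 17; Kr is in period 4, group 18; Rb is in period 5, group 1.
First ionization energy rises across a period (greater Z_eff holds electrons more tightly) and falls down a group (valence electrons are farther from the nucleus).
These span different periods and groups, so the two trends combine.
Al > Rb: relative to Rb, both the across-period and down-group shifts push Al's first ionization energy up.
Br > Al: the two effects oppose for this pair; the across-period effect wins (1140 vs 578 kJ/mol).
Kr > Br: both are in period 4; the period trend gives Kr the larger value.
Approximate values (kJ/mol): Al 578, Br 1140, Kr 1351, Rb 403.
So from highest to lowest: Kr > Br > Al > Rb.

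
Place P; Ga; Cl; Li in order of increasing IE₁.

Li is in period 2, group 1; P is in period 3, group 15; Cl is in period 3, group 17; Ga is in period 4, group 13.
IE₁ increases left→right with effective nuclear charge and decreases top→bottom as the valence shell moves farther out.
These span different periods and groups, so the two trends combine.
Ga > Li: the two effects oppose for this pair; the across-period effect wins (579 vs 520 kJ/mol).
P > Ga: relative to Ga, both the across-period and down-group shifts push P's first ionization energy up.
Cl > P: both are in period 3; the period trend gives Cl the larger value.
Approximate values (kJ/mol): Li 520, P 1012, Cl 1251, Ga 579.
So from lowest to highest: Li < Ga < P < Cl.

Li < Ga < P < Cl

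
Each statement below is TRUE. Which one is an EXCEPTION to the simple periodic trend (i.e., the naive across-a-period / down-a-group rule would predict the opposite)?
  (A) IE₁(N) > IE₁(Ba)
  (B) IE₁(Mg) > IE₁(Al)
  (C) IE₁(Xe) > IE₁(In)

The general trend: first ionization energy increases across a period and decreases down a group.
(A) N (period 2, group 15) vs Ba (period 6, group 2): the stated order agrees with the simple trend.
(B) Mg (period 3, group 2) vs Al (period 3, group 13): the stated order contradicts the simple trend.
(C) Xe (period 5, group 18) vs In (period 5, group 13): the stated order agrees with the simple trend.
The exception is (B): Al's single 3p electron is easier to remove than one from Mg's filled 3s².

(B)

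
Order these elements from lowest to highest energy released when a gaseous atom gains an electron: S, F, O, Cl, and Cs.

O is in period 2, group 16; F is in period 2, group 17; S is in period 3, group 16; Cl is in period 3, group 17; Cs is in period 6, group 1.
Atoms with high Z_eff and room in the valence shell (especially the halogens) have the most exothermic electron affinities.
Neither a single period nor a single group — weigh both effects.
O > Cs: relative to Cs, both the across-period and down-group shifts push O's electron affinity up.
S > O: this pair runs against the simple trend — see the exception note.
F > S: relative to S, both the across-period and down-group shifts push F's electron affinity up.
Cl > F: this pair runs against the simple trend — see the exception note.
Note the exception: S has a higher electron affinity than O, contrary to the simple trend — the compact 2p subshell of O repels the added electron more than S's larger 3p does.
Note the exception: Cl has a higher electron affinity than F, contrary to the simple trend — F's small 2p subshell makes the incoming electron feel strong e⁻–e⁻ repulsion, so Cl actually releases more energy on gaining an electron.
Tabulated electron affinity (kJ/mol): O 141, F 328, S 200, Cl 349, Cs 46.
So from lowest to highest: Cs < O < S < F < Cl.

Cs < O < S < F < Cl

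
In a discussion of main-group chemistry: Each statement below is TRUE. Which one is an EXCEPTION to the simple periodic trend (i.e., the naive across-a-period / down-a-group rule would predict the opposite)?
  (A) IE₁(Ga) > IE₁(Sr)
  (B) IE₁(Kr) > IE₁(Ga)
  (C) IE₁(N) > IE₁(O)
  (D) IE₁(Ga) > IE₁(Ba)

(C)

The general trend: first ionization energy increases across a period and decreases down a group.
(A) Ga (period 4, group 13) vs Sr (period 5, group 2): the stated order agrees with the simple trend.
(B) Kr (period 4, group 18) vs Ga (period 4, group 13): the stated order agrees with the simple trend.
(C) N (period 2, group 15) vs O (period 2, group 16): the stated order contradicts the simple trend.
(D) Ga (period 4, group 13) vs Ba (period 6, group 2): the stated order agrees with the simple trend.
The exception is (C): pairing an electron in O's 2p⁴ costs repulsion energy, so O ionizes more easily than half-filled N (2p³).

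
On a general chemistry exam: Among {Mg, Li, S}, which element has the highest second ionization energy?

Li

The second ionization energy removes an electron from the +1 ion. For each element: Mg⁺ still has 1 valence electron; Li⁺ is the bare [He] core; S⁺ still has 5 valence electrons.
Breaking into a closed-shell core is much more expensive than removing a leftover valence electron — Li has the largest IE_2 here.
Valence configurations: Mg⁺ [Ne]3s¹, S⁺ [Ne]3s²3p³.
Tabulated IE_2 (kJ/mol): Mg 1451, Li 7298, S 2252.
Putting it together, IE_2: Mg < S < Li.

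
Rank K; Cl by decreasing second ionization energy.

IE_2 is the cost of taking one more electron from the +1 cation: K⁺ is the bare [Ar] core; Cl⁺ still has 6 valence electrons.
Breaking into a closed-shell core is much more expensive than removing a leftover valence electron — K has the largest IE_2 here.
Tabulated IE_2 (kJ/mol): K 3052, Cl 2298.
Overall IE_2 order: Cl < K.

K, Cl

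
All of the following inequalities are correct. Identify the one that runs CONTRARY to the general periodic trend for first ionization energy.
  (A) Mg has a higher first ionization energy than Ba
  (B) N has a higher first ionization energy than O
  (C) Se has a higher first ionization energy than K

The general trend: first ionization energy increases across a period and decreases down a group.
(A) Mg (period 3, group 2) vs Ba (period 6, group 2): the stated order agrees with the simple trend.
(B) N (period 2, group 15) vs O (period 2, group 16): the stated order contradicts the simple trend.
(C) Se (period 4, group 16) vs K (period 4, group 1): the stated order agrees with the simple trend.
The exception is (B): pairing an electron in O's 2p⁴ costs repulsion energy, so O ionizes more easily than half-filled N (2p³).

(B)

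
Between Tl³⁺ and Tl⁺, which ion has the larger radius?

Tl⁺

Both ions have Z = 81 protons, but Tl³⁺ has lost more electrons, so its remaining electrons feel a larger effective nuclear charge per electron and are pulled in more tightly.
Higher positive charge → smaller ion, so Tl⁺ > Tl³⁺.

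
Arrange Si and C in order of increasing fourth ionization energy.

Si, C

The fourth ionization energy removes an electron from the +3 ion. For each element: Si³⁺ still has 1 valence electron; C³⁺ still has 1 valence electron.
All are still removing valence electrons, so compare the +3 ions as you would atoms: IE_4 generally rises across a period (higher Z_eff) and falls down a group (larger shell), subject to the usual subshell exceptions.
Valence configurations: Si³⁺ [Ne]3s¹, C³⁺ [He]2s¹.
Approximate IE_4 values (kJ/mol): Si 4356, C 6223.
Putting it together, IE_4: Si < C.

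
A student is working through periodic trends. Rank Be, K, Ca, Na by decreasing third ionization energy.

Be > Na > Ca > K

After 2 electrons have been removed, what remains? Be²⁺ is the bare [He] core; K²⁺ is already 1 electron into the core; Ca²⁺ is the bare [Ar] core; Na²⁺ is already 1 electron into the core.
All of these are removing an electron from a noble-gas core or deeper; the smaller core (lower principal quantum number) is held far more tightly, and within a period the higher nuclear charge binds the same core more tightly.
The numbers (kJ/mol): Be 14849, K 4420, Ca 4912, Na 6910.
Hence IE_3: K < Ca < Na < Be.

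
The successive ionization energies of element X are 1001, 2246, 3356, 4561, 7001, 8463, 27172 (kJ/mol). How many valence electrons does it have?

6

Look for the largest jump between consecutive ionization energies: IE7/IE6 ≈ 3.2, far larger than any earlier ratio.
That jump marks the point where a core electron is being removed. So the atom has 6 valence electrons.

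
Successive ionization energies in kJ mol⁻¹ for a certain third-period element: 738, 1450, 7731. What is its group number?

Group 2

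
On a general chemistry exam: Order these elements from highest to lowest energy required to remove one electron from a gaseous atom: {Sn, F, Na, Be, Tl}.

F > Be > Sn > Tl > Na

Be is in period 2, group 2; F is in period 2, group 17; Na is in period 3, group 1; Sn is in period 5, group 14; Tl is in period 6, group 13.
First ionization energy rises across a period (greater Z_eff holds electrons more tightly) and falls down a group (valence electrons are farther from the nucleus).
Here both period and group differ, so the two effects have to be weighed against each other.
Tl > Na: the two effects oppose for this pair; the across-period effect wins (589 vs 496 kJ/mol).
Sn > Tl: both effects reinforce here, so Sn is clearly the higher of the two.
Be > Sn: period and group pull opposite ways; the down-group shift dominates (900 vs 709 kJ/mol).
F > Be: F lies to the right of Be in period 2, so the across-period effect alone puts F higher.
For reference (kJ/mol): Be 900, F 1681, Na 496, Sn 709, Tl 589.
So from highest to lowest: F > Be > Sn > Tl > Na.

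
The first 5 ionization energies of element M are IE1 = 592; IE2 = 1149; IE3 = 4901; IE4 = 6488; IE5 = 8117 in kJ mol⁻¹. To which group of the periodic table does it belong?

Look for the largest jump between consecutive ionization energies: IE3/IE2 ≈ 4.3, far larger than any earlier ratio.
That jump marks the point where a core electron is being removed. So the atom has 2 valence electrons.
A main-group element with 2 valence electrons is in group 2.

Group 2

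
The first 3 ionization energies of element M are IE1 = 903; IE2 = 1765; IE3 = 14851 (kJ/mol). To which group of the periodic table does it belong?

Look for the largest jump between consecutive ionization energies: IE3/IE2 ≈ 8.4, far larger than any earlier ratio.
That jump marks the point where a core electron is being removed. So the atom has 2 valence electrons.
A main-group element with 2 valence electrons is in group 2.

Group 2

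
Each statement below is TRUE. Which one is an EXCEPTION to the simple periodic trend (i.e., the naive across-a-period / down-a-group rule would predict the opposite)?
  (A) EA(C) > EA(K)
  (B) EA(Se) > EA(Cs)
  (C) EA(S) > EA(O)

The general trend: electron affinity increases across a period and decreases down a group.
(A) C (period 2, group 14) vs K (period 4, group 1): the stated order agrees with the simple trend.
(B) Se (period 4, group 16) vs Cs (period 6, group 1): the stated order agrees with the simple trend.
(C) S (period 3, group 16) vs O (period 2, group 16): the stated order contradicts the simple trend.
The exception is (C): the compact 2p subshell of O repels the added electron more than S's larger 3p does.

(C)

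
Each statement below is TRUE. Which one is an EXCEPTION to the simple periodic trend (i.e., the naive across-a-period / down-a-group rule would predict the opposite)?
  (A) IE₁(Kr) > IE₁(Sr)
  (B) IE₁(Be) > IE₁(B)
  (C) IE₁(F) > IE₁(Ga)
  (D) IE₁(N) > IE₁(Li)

The general trend: IE₁ increases across a period and decreases down a group.
(A) Kr (period 4, group 18) vs Sr (period 5, group 2): the stated order agrees with the simple trend.
(B) Be (period 2, group 2) vs B (period 2, group 13): the stated order contradicts the simple trend.
(C) F (period 2, group 17) vs Ga (period 4, group 13): the stated order agrees with the simple trend.
(D) N (period 2, group 15) vs Li (period 2, group 1): the stated order agrees with the simple trend.
The exception is (B): removing B's lone 2p electron is easier than breaking Be's filled 2s².

(B)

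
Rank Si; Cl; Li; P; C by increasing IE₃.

P < Si < Cl < C < Li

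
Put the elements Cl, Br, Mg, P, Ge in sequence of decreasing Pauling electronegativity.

Cl, Br, P, Ge, Mg

Mg is in period 3, group 2; P is in period 3, group 15; Cl is in period 3, group 17; Ge is in period 4, group 14; Br is in period 4, group 17.
Electronegativity increases across a period and decreases down a group, tracking effective nuclear charge and atomic size.
These span different periods and groups, so the two trends combine.
Ge > Mg: period and group pull opposite ways; the across-period shift dominates (2.01 vs 1.31).
P > Ge: both effects reinforce here, so P is clearly the higher of the two.
Br > P: the two effects oppose for this pair; the across-period effect wins (2.96 vs 2.19).
Cl > Br: they share group 17; the group trend gives Cl the larger value.
For reference (Pauling): Mg 1.31, P 2.19, Cl 3.16, Ge 2.01, Br 2.96.
So from highest to lowest: Cl > Br > P > Ge > Mg.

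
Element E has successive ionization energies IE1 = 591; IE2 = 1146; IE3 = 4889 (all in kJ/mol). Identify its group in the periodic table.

Group 2

Look for the largest jump between consecutive ionization energies: IE3/IE2 ≈ 4.3, far larger than any earlier ratio.
That jump marks the point where a core electron is being removed. So the atom has 2 valence electrons.
A main-group element with 2 valence electrons is in group 2.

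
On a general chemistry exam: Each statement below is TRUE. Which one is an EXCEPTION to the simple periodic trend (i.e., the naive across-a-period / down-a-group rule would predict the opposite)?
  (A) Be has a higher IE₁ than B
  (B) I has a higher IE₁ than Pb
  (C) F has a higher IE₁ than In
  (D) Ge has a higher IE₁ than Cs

The general trend: IE₁ increases across a period and decreases down a group.
(A) Be (period 2, group 2) vs B (period 2, group 13): the stated order contradicts the simple trend.
(B) I (period 5, group 17) vs Pb (period 6, group 14): the stated order agrees with the simple trend.
(C) F (period 2, group 17) vs In (period 5, group 13): the stated order agrees with the simple trend.
(D) Ge (period 4, group 14) vs Cs (period 6, group 1): the stated order agrees with the simple trend.
The exception is (A): removing B's lone 2p electron is easier than breaking Be's filled 2s².

(A)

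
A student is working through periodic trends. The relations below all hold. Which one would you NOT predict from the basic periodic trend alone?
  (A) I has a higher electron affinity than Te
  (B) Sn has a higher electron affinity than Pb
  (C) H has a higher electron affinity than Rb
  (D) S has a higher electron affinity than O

The general trend: electron affinity increases across a period and decreases down a group.
(A) I (period 5, group 17) vs Te (period 5, group 16): the stated order agrees with the simple trend.
(B) Sn (period 5, group 14) vs Pb (period 6, group 14): the stated order agrees with the simple trend.
(C) H (period 1, group 1) vs Rb (period 5, group 1): the stated order agrees with the simple trend.
(D) S (period 3, group 16) vs O (period 2, group 16): the stated order contradicts the simple trend.
The exception is (D): the compact 2p subshell of O repels the added electron more than S's larger 3p does.

(D)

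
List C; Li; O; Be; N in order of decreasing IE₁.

N > O > C > Be > Li

Li is in period 2, group 1; Be is in period 2, group 2; C is in period 2, group 14; N is in period 2, group 15; O is in period 2, group 16.
First ionization energy rises across a period (greater Z_eff holds electrons more tightly) and falls down a group (valence electrons are farther from the nucleus).
All lie in period 2; the across-period trend (first ionization energy increases left to right) applies, with the exception below.
Note the exception: N has a higher first ionization energy than O, contrary to the simple trend — pairing an electron in O's 2p⁴ costs repulsion energy, so O ionizes more easily than half-filled N (2p³).
For reference (kJ/mol): Li 520, Be 900, C 1086, N 1402, O 1314.
So from highest to lowest: N > O > C > Be > Li.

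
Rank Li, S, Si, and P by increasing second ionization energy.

Consider each +1 ion: Li⁺ is the bare [He] core; S⁺ still has 5 valence electrons; Si⁺ still has 3 valence electrons; P⁺ still has 4 valence electrons.
Core electrons are held far more tightly than valence electrons, so Li tops the IE_2 order.
Valence configurations: S⁺ [Ne]3s²3p³, Si⁺ [Ne]3s²3p¹, P⁺ [Ne]3s²3p².
The numbers (kJ/mol): Li 7298, S 2252, Si 1577, P 1907.
Putting it together, IE_2: Si < P < S < Li.

Si, P, S, Li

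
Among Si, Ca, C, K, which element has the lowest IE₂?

Ca

After 1 electron has been removed, what remains? Si⁺ still has 3 valence electrons; Ca⁺ still has 1 valence electron; C⁺ still has 3 valence electrons; K⁺ is the bare [Ar] core.
Breaking into a closed-shell core is much more expensive than removing a leftover valence electron — K has the largest IE_2 here.
Valence configurations: Si⁺ [Ne]3s²3p¹, Ca⁺ [Ar]4s¹, C⁺ [He]2s²2p¹.
Approximate IE_2 values (kJ/mol): Si 1577, Ca 1145, C 2353, K 3052.
Overall IE_2 order: Ca < Si < C < K.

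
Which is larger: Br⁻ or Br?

Forming Br⁻ adds 1 electron to Br. More electron–electron repulsion in the same shell, with unchanged nuclear charge, lets the cloud expand.
An anion is larger than its parent atom: Br⁻ > Br.

Br⁻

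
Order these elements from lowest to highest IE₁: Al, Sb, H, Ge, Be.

Al < Ge < Sb < Be < H

H is in period 1, group 1; Be is in period 2, group 2; Al is in period 3, group 13; Ge is in period 4, group 14; Sb is in period 5, group 15.
First ionization energy rises across a period (greater Z_eff holds electrons more tightly) and falls down a group (valence electrons are farther from the nucleus).
These sit on a diagonal, where the across-period and down-group effects partly cancel.
Ge > Al: period and group pull opposite ways; the across-period shift dominates (762 vs 578 kJ/mol).
Sb > Ge: the two effects oppose for this pair; the across-period effect wins (831 vs 762 kJ/mol).
Be > Sb: period and group pull opposite ways; the down-group shift dominates (900 vs 831 kJ/mol).
H > Be: period and group pull opposite ways; the down-group shift dominates (1312 vs 900 kJ/mol).
Tabulated first ionization energy (kJ/mol): H 1312, Be 900, Al 578, Ge 762, Sb 831.
So from lowest to highest: Al < Ge < Sb < Be < H.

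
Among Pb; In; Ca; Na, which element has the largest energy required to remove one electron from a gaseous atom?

Pb

Na is in period 3, group 1; Ca is in period 4, group 2; In is in period 5, group 13; Pb is in period 6, group 14.
Removing the outermost electron gets harder across a period and easier down a group.
These sit on a diagonal, where the across-period and down-group effects partly cancel.
In > Na: the two effects oppose for this pair; the across-period effect wins (558 vs 496 kJ/mol).
Ca > In: period and group pull opposite ways; the down-group shift dominates (590 vs 558 kJ/mol).
Pb > Ca: period and group pull opposite ways; the across-period shift dominates (716 vs 590 kJ/mol).
Approximate values (kJ/mol): Na 496, Ca 590, In 558, Pb 716.
The largest energy required to remove one electron from a gaseous atom among these belongs to Pb.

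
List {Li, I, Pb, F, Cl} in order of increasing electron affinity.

Pb < Li < I < F < Cl

Li is in period 2, group 1; F is in period 2, group 17; Cl is in period 3, group 17; I is in period 5, group 17; Pb is in period 6, group 14.
Atoms with high Z_eff and room in the valence shell (especially the halogens) have the most exothermic electron affinities.
These span different periods and groups, so the two trends combine.
Li > Pb: period and group pull opposite ways; the down-group shift dominates (60 vs 35 kJ/mol).
I > Li: the two effects oppose for this pair; the across-period effect wins (295 vs 60 kJ/mol).
F > I: F sits above I in group 17, so the down-group effect alone puts F higher.
Cl > F: this pair runs against the simple trend — see the exception note.
Note the exception: Cl has a higher electron affinity than F, contrary to the simple trend — F's small 2p subshell makes the incoming electron feel strong e⁻–e⁻ repulsion, so Cl actually releases more energy on gaining an electron.
For reference (kJ/mol): Li 60, F 328, Cl 349, I 295, Pb 35.
So from lowest to highest: Pb < Li < I < F < Cl.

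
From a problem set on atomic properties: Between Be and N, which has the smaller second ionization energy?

Be

After 1 electron has been removed, what remains? Be⁺ still has 1 valence electron; N⁺ still has 4 valence electrons.
All are still removing valence electrons, so compare the +1 ions as you would atoms: IE_2 generally rises across a period (higher Z_eff) and falls down a group (larger shell), subject to the usual subshell exceptions.
Valence configurations: Be⁺ [He]2s¹, N⁺ [He]2s²2p².
The numbers (kJ/mol): Be 1757, N 2856.
Overall IE_2 order: Be < N.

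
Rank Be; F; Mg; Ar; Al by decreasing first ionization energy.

Be is in period 2, group 2; F is in period 2, group 17; Mg is in period 3, group 2; Al is in period 3, group 13; Ar is in period 3, group 18.
First ionization energy rises across a period (greater Z_eff holds electrons more tightly) and falls down a group (valence electrons are farther from the nucleus).
Here both period and group differ, so the two effects have to be weighed against each other.
Mg > Al: this pair runs against the simple trend — see the exception note.
Be > Mg: Be sits above Mg in group 2, so the down-group effect alone puts Be higher.
Ar > Be: period and group pull opposite ways; the across-period shift dominates (1521 vs 900 kJ/mol).
F > Ar: the two effects oppose for this pair; the down-group effect wins (1681 vs 1521 kJ/mol).
Note the exception: Mg has a higher first ionization energy than Al, contrary to the simple trend — Al's single 3p electron is easier to remove than one from Mg's filled 3s².
For reference (kJ/mol): Be 900, F 1681, Mg 738, Al 578, Ar 1521.
So from highest to lowest: F > Ar > Be > Mg > Al.

F > Ar > Be > Mg > Al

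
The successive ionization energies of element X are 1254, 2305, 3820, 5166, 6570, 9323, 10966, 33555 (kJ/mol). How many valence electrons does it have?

7

Look for the largest jump between consecutive ionization energies: IE8/IE7 ≈ 3.1, far larger than any earlier ratio.
That jump marks the point where a core electron is being removed. So the atom has 7 valence electrons.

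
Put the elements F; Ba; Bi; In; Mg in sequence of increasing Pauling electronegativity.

Ba, Mg, In, Bi, F

Electronegativity increases across a period and decreases down a group, tracking effective nuclear charge and atomic size.
These span different periods and groups, so the two trends combine.
Mg > Ba: Mg sits above Ba in group 2, so the down-group effect alone puts Mg higher.
In > Mg: period and group pull opposite ways; the across-period shift dominates (1.78 vs 1.31).
Bi > In: the two effects oppose for this pair; the across-period effect wins (2.02 vs 1.78).
F > Bi: relative to Bi, both the across-period and down-group shifts push F's electronegativity up.
Tabulated electronegativity (Pauling): F 3.98, Mg 1.31, In 1.78, Ba 0.89, Bi 2.02.
So from lowest to highest: Ba < Mg < In < Bi < F.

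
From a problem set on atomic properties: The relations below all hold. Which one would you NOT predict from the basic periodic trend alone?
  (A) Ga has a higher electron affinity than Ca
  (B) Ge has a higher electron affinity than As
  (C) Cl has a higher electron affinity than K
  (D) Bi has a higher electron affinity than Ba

(B)

The general trend: electron affinity increases across a period and decreases down a group.
(A) Ga (period 4, group 13) vs Ca (period 4, group 2): the stated order agrees with the simple trend.
(B) Ge (period 4, group 14) vs As (period 4, group 15): the stated order contradicts the simple trend.
(C) Cl (period 3, group 17) vs K (period 4, group 1): the stated order agrees with the simple trend.
(D) Bi (period 6, group 15) vs Ba (period 6, group 2): the stated order agrees with the simple trend.
The exception is (B): adding an electron to As's half-filled 4p³ is unfavourable, so Ge (4p²) has the more exothermic EA.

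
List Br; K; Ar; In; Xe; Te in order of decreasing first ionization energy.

Ar is in period 3, group 18; K is in period 4, group 1; Br is in period 4, group 17; In is in period 5, group 13; Te is in period 5, group 16; Xe is in period 5, group 18.
Removing the outermost electron gets harder across a period and easier down a group.
Neither a single period nor a single group — weigh both effects.
In > K: the two effects oppose for this pair; the across-period effect wins (558 vs 419 kJ/mol).
Te > In: both are in period 5; the period trend gives Te the larger value.
Br > Te: both effects reinforce here, so Br is clearly the higher of the two.
Xe > Br: period and group pull opposite ways; the across-period shift dominates (1170 vs 1140 kJ/mol).
Ar > Xe: Ar sits above Xe in group 18, so the down-group effect alone puts Ar higher.
For reference (kJ/mol): Ar 1521, K 419, Br 1140, In 558, Te 869, Xe 1170.
So from highest to lowest: Ar > Xe > Br > Te > In > K.

Ar > Xe > Br > Te > In > K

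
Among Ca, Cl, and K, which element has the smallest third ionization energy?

Cl

The third ionization energy removes an electron from the +2 ion. For each element: Ca²⁺ is the bare [Ar] core; Cl²⁺ still has 5 valence electrons; K²⁺ is already 1 electron into the core.
Breaking into a closed-shell core is much more expensive than removing a leftover valence electron — K and Ca have the largest IE_3 here.
Approximate IE_3 values (kJ/mol): Ca 4912, Cl 3822, K 4420.
Overall IE_3 order: Cl < K < Ca.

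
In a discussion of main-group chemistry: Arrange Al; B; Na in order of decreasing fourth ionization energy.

B > Al > Na

After 3 electrons have been removed, what remains? Al³⁺ is the bare [Ne] core; B³⁺ is the bare [He] core; Na³⁺ is already 2 electrons into the core.
All of these are removing an electron from a noble-gas core or deeper; the smaller core (lower principal quantum number) is held far more tightly, and within a period the higher nuclear charge binds the same core more tightly.
Approximate IE_4 values (kJ/mol): Al 11577, B 25026, Na 9543.
Hence IE_4: Na < Al < B.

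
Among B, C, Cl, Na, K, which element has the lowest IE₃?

Consider each +2 ion: B²⁺ still has 1 valence electron; C²⁺ still has 2 valence electrons; Cl²⁺ still has 5 valence electrons; Na²⁺ is already 1 electron into the core; K²⁺ is already 1 electron into the core.
Usually core removal costs more than valence removal, but here the competition is close: a tightly held n=2 valence electron can cost more to remove than an n=3 core electron, so the actual values have to decide it.
Valence configurations: B²⁺ [He]2s¹, C²⁺ [He]2s², Cl²⁺ [Ne]3s²3p³.
Tabulated IE_3 (kJ/mol): B 3660, C 4620, Cl 3822, Na 6910, K 4420.
So the third ionization energies run B < Cl < K < C < Na.

B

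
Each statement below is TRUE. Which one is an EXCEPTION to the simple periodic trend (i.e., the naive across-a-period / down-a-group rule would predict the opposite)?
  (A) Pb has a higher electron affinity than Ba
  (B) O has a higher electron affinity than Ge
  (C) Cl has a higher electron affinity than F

(C)

The general trend: electron affinity increases across a period and decreases down a group.
(A) Pb (period 6, group 14) vs Ba (period 6, group 2): the stated order agrees with the simple trend.
(B) O (period 2, group 16) vs Ge (period 4, group 14): the stated order agrees with the simple trend.
(C) Cl (period 3, group 17) vs F (period 2, group 17): the stated order contradicts the simple trend.
The exception is (C): F's small 2p subshell makes the incoming electron feel strong e⁻–e⁻ repulsion, so Cl actually releases more energy on gaining an electron.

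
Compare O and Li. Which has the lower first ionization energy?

First ionization energy rises across a period (greater Z_eff holds electrons more tightly) and falls down a group (valence electrons are farther from the nucleus).
All lie in period 2, so first ionization energy increases left to right.
So Li has the lower first ionization energy (Li < O).

Li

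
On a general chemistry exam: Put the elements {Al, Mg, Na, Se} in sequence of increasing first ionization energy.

Na, Al, Mg, Se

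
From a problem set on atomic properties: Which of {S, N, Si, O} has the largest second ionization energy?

O

After 1 electron has been removed, what remains? S⁺ still has 5 valence electrons; N⁺ still has 4 valence electrons; Si⁺ still has 3 valence electrons; O⁺ still has 5 valence electrons.
All are still removing valence electrons, so compare the +1 ions as you would atoms: IE_2 generally rises across a period (higher Z_eff) and falls down a group (larger shell), subject to the usual subshell exceptions.
Valence configurations: S⁺ [Ne]3s²3p³, N⁺ [He]2s²2p², Si⁺ [Ne]3s²3p¹, O⁺ [He]2s²2p³.
Tabulated IE_2 (kJ/mol): S 2252, N 2856, Si 1577, O 3388.
Putting it together, IE_2: Si < S < N < O.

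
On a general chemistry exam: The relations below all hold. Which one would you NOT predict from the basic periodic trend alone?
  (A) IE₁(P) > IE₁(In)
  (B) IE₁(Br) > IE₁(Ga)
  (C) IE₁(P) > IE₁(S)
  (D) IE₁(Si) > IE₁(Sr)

The general trend: first ionisation energy increases across a period and decreases down a group.
(A) P (period 3, group 15) vs In (period 5, group 13): the stated order agrees with the simple trend.
(B) Br (period 4, group 17) vs Ga (period 4, group 13): the stated order agrees with the simple trend.
(C) P (period 3, group 15) vs S (period 3, group 16): the stated order contradicts the simple trend.
(D) Si (period 3, group 14) vs Sr (period 5, group 2): the stated order agrees with the simple trend.
The exception is (C): S (3p⁴) ionizes more easily than half-filled P (3p³) because the paired 3p electron in S is pushed out by e⁻–e⁻ repulsion.

(C)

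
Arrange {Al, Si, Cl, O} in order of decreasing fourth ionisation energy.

Al > O > Cl > Si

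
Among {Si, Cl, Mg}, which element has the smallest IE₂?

Mg

After 1 electron has been removed, what remains? Si⁺ still has 3 valence electrons; Cl⁺ still has 6 valence electrons; Mg⁺ still has 1 valence electron.
All are still removing valence electrons, so compare the +1 ions as you would atoms: IE_2 generally rises across a period (higher Z_eff) and falls down a group (larger shell), subject to the usual subshell exceptions.
Valence configurations: Si⁺ [Ne]3s²3p¹, Cl⁺ [Ne]3s²3p⁴, Mg⁺ [Ne]3s¹.
Tabulated IE_2 (kJ/mol): Si 1577, Cl 2298, Mg 1451.
Overall IE_2 order: Mg < Si < Cl.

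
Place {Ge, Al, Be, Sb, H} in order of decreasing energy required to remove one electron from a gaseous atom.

H > Be > Sb > Ge > Al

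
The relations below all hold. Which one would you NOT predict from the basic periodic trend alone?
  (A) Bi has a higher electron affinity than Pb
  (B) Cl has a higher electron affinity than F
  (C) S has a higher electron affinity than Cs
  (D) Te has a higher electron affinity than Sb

The general trend: electron affinity increases across a period and decreases down a group.
(A) Bi (period 6, group 15) vs Pb (period 6, group 14): the stated order agrees with the simple trend.
(B) Cl (period 3, group 17) vs F (period 2, group 17): the stated order contradicts the simple trend.
(C) S (period 3, group 16) vs Cs (period 6, group 1): the stated order agrees with the simple trend.
(D) Te (period 5, group 16) vs Sb (period 5, group 15): the stated order agrees with the simple trend.
The exception is (B): F's small 2p subshell makes the incoming electron feel strong e⁻–e⁻ repulsion, so Cl actually releases more energy on gaining an electron.

(B)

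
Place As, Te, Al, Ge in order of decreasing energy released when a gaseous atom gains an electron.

Al is in period 3, group 13; Ge is in period 4, group 14; As is in period 4, group 15; Te is in period 5, group 16.
EA tends to increase across a period and decrease down a group, though the pattern is less regular than for IE or radius.
Here both period and group differ, so the two effects have to be weighed against each other.
As > Al: period and group pull opposite ways; the across-period shift dominates (78 vs 42 kJ/mol).
Ge > As: this pair runs against the simple trend — see the exception note.
Te > Ge: the two effects oppose for this pair; the across-period effect wins (190 vs 119 kJ/mol).
Note the exception: Ge has a higher electron affinity than As, contrary to the simple trend — adding an electron to As's half-filled 4p³ is unfavourable, so Ge (4p²) has the more exothermic EA.
Tabulated electron affinity (kJ/mol): Al 42, Ge 119, As 78, Te 190.
So from highest to lowest: Te > Ge > As > Al.

Te > Ge > As > Al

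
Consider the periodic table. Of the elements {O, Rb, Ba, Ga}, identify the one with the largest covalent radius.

Rb

O is in period 2, group 16; Ga is in period 4, group 13; Rb is in period 5, group 1; Ba is in period 6, group 2.
Moving right in a period, electrons are added to the same shell under a stronger nuclear pull, so atoms get smaller; moving down, a new shell is opened and atoms get larger.
Neither a single period nor a single group — weigh both effects.
Ga > O: relative to O, both the across-period and down-group shifts push Ga's atomic radius up.
Ba > Ga: relative to Ga, both the across-period and down-group shifts push Ba's atomic radius up.
Rb > Ba: period and group pull opposite ways; the across-period shift dominates (210 vs 196 pm).
For reference (pm): O 63, Ga 124, Rb 210, Ba 196.
The largest covalent radius among these belongs to Rb.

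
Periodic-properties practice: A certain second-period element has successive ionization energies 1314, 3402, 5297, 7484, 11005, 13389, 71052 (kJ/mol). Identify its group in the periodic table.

Group 16

Look for the largest jump between consecutive ionization energies: IE7/IE6 ≈ 5.3, far larger than any earlier ratio.
That jump marks the point where a core electron is being removed. So the atom has 6 valence electrons.
A main-group element with 6 valence electrons is in group 16.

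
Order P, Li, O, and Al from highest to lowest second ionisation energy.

Consider each +1 ion: P⁺ still has 4 valence electrons; Li⁺ is the bare [He] core; O⁺ still has 5 valence electrons; Al⁺ still has 2 valence electrons.
Breaking into a closed-shell core is much more expensive than removing a leftover valence electron — Li has the largest IE_2 here.
Valence configurations: P⁺ [Ne]3s²3p², O⁺ [He]2s²2p³, Al⁺ [Ne]3s².
Approximate IE_2 values (kJ/mol): P 1907, Li 7298, O 3388, Al 1817.
Overall IE_2 order: Al < P < O < Li.

Li > O > P > Al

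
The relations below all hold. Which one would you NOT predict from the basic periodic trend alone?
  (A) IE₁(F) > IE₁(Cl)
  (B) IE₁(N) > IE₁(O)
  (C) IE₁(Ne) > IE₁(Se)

(B)

The general trend: IE₁ increases across a period and decreases down a group.
(A) F (period 2, group 17) vs Cl (period 3, group 17): the stated order agrees with the simple trend.
(B) N (period 2, group 15) vs O (period 2, group 16): the stated order contradicts the simple trend.
(C) Ne (period 2, group 18) vs Se (period 4, group 16): the stated order agrees with the simple trend.
The exception is (B): pairing an electron in O's 2p⁴ costs repulsion energy, so O ionizes more easily than half-filled N (2p³).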